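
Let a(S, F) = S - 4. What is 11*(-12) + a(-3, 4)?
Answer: -139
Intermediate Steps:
a(S, F) = -4 + S
11*(-12) + a(-3, 4) = 11*(-12) + (-4 - 3) = -132 - 7 = -139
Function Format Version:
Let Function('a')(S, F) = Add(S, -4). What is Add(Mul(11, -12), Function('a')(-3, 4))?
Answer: -139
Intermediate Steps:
Function('a')(S, F) = Add(-4, S)
Add(Mul(11, -12), Function('a')(-3, 4)) = Add(Mul(11, -12), Add(-4, -3)) = Add(-132, -7) = -139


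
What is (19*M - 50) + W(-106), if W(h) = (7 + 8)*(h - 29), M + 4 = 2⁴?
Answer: -1847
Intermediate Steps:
M = 12 (M = -4 + 2⁴ = -4 + 16 = 12)
W(h) = -435 + 15*h (W(h) = 15*(-29 + h) = -435 + 15*h)
(19*M - 50) + W(-106) = (19*12 - 50) + (-435 + 15*(-106)) = (228 - 50) + (-435 - 1590) = 178 - 2025 = -1847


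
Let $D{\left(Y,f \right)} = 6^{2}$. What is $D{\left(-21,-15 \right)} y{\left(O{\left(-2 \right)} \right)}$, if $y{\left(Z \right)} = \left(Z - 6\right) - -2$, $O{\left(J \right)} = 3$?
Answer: $-36$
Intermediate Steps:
$D{\left(Y,f \right)} = 36$
$y{\left(Z \right)} = -4 + Z$ ($y{\left(Z \right)} = \left(-6 + Z\right) + 2 = -4 + Z$)
$D{\left(-21,-15 \right)} y{\left(O{\left(-2 \right)} \right)} = 36 \left(-4 + 3\right) = 36 \left(-1\right) = -36$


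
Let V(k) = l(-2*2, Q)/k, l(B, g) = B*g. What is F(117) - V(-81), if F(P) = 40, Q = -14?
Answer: 3296/81 ≈ 40.691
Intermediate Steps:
V(k) = 56/k (V(k) = (-2*2*(-14))/k = (-4*(-14))/k = 56/k)
F(117) - V(-81) = 40 - 56/(-81) = 40 - 56*(-1)/81 = 40 - 1*(-56/81) = 40 + 56/81 = 3296/81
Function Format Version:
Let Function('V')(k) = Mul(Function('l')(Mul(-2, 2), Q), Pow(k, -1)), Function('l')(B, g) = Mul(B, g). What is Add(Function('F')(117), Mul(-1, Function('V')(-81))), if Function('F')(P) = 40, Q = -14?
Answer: Rational(3296, 81) ≈ 40.691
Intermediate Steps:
Function('V')(k) = Mul(56, Pow(k, -1)) (Function('V')(k) = Mul(Mul(Mul(-2, 2), -14), Pow(k, -1)) = Mul(Mul(-4, -14), Pow(k, -1)) = Mul(56, Pow(k, -1)))
Add(Function('F')(117), Mul(-1, Function('V')(-81))) = Add(40, Mul(-1, Mul(56, Pow(-81, -1)))) = Add(40, Mul(-1, Mul(56, Rational(-1, 81)))) = Add(40, Mul(-1, Rational(-56, 81))) = Add(40, Rational(56, 81)) = Rational(3296, 81)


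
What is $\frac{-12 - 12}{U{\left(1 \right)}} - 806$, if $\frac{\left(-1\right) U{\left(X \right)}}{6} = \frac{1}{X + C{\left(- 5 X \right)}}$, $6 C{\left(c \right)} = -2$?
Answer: $- \frac{2410}{3} \approx -803.33$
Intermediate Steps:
$C{\left(c \right)} = - \frac{1}{3}$ ($C{\left(c \right)} = \frac{1}{6} \left(-2\right) = - \frac{1}{3}$)
$U{\left(X \right)} = - \frac{6}{- \frac{1}{3} + X}$ ($U{\left(X \right)} = - \frac{6}{X - \frac{1}{3}} = - \frac{6}{- \frac{1}{3} + X}$)
$\frac{-12 - 12}{U{\left(1 \right)}} - 806 = \frac{-12 - 12}{\left(-18\right) \frac{1}{-1 + 3 \cdot 1}} - 806 = - \frac{24}{\left(-18\right) \frac{1}{-1 + 3}} - 806 = - \frac{24}{\left(-18\right) \frac{1}{2}} - 806 = - \frac{24}{-9} - 806 = \left(-24\right) \left(- \frac{1}{9}\right) - 806 = \frac{8}{3} - 806 = - \frac{2410}{3}$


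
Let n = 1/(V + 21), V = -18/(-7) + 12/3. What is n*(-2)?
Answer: -14/193 ≈ -0.072539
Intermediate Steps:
V = 46/7 (V = -18*(-⅐) + 12*(⅓) = 18/7 + 4 = 46/7 ≈ 6.5714)
n = 7/193 (n = 1/(46/7 + 21) = 1/(193/7) = 7/193 ≈ 0.036269)
n*(-2) = (7/193)*(-2) = -14/193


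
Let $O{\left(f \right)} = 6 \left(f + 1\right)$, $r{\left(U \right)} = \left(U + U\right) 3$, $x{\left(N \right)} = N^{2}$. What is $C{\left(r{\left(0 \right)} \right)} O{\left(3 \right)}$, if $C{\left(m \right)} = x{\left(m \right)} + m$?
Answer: $0$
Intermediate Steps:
$r{\left(U \right)} = 6 U$ ($r{\left(U \right)} = 2 U 3 = 6 U$)
$C{\left(m \right)} = m + m^{2}$ ($C{\left(m \right)} = m^{2} + m = m + m^{2}$)
$O{\left(f \right)} = 6 + 6 f$ ($O{\left(f \right)} = 6 \left(1 + f\right) = 6 + 6 f$)
$C{\left(r{\left(0 \right)} \right)} O{\left(3 \right)} = 6 \cdot 0 \left(1 + 6 \cdot 0\right) \left(6 + 6 \cdot 3\right) = 0 \left(1 + 0\right) \left(6 + 18\right) = 0 \cdot 1 \cdot 24 = 0 \cdot 24 = 0$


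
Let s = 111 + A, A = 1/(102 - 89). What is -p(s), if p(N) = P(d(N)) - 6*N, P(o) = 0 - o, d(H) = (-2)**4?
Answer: 8872/13 ≈ 682.46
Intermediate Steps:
d(H) = 16
A = 1/13 ≈ 0.076923
P(o) = -o
s = 1444/13 (s = 111 + 1/13 = 1444/13 ≈ 111.08)
p(N) = -16 - 6*N (p(N) = -1*16 - 6*N = -16 - 6*N)
-p(s) = -(-16 - 6*1444/13) = -(-16 - 8664/13) = -1*(-8872/13) = 8872/13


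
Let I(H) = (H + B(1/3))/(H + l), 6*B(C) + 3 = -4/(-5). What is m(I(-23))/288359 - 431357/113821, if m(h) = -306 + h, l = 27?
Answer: -14930540075201/3938557168680 ≈ -3.7909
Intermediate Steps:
B(C) = -11/30 (B(C) = -½ + (-4/(-5))/6 = -½ + (-4*(-⅕))/6 = -½ + (⅙)*(⅘) = -½ + 2/15 = -11/30)
I(H) = (-11/30 + H)/(27 + H) (I(H) = (H - 11/30)/(H + 27) = (-11/30 + H)/(27 + H))
m(I(-23))/288359 - 431357/113821 = (-306 + (-11/30 - 23)/(27 - 23))/288359 - 431357/113821 = (-306 - 701/30/4)*(1/288359) - 431357*1/113821 = (-306 + (¼)*(-701/30))*(1/288359) - 431357/113821 = (-306 - 701/120)*(1/288359) - 431357/113821 = -37421/120*1/288359 - 431357/113821 = -37421/34603080 - 431357/113821 = -14930540075201/3938557168680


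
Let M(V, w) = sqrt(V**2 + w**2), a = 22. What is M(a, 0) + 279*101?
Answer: 28201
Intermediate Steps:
M(a, 0) + 279*101 = sqrt(22**2 + 0**2) + 279*101 = sqrt(484 + 0) + 28179 = sqrt(484) + 28179 = 22 + 28179 = 28201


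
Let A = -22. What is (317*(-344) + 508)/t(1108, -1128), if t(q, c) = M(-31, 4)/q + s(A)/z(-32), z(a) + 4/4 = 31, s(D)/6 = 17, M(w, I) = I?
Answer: -75163950/2357 ≈ -31890.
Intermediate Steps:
s(D) = 102 (s(D) = 6*17 = 102)
z(a) = 30 (z(a) = -1 + 31 = 30)
t(q, c) = 17/5 + 4/q (t(q, c) = 4/q + 102/30 = 4/q + 102*(1/30) = 4/q + 17/5 = 17/5 + 4/q)
(317*(-344) + 508)/t(1108, -1128) = (317*(-344) + 508)/(17/5 + 4/1108) = (-109048 + 508)/(17/5 + 4*(1/1108)) = -108540/(17/5 + 1/277) = -108540/4714/1385 = -108540*1385/4714 = -75163950/2357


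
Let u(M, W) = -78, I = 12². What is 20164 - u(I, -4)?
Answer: 20242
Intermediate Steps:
I = 144
20164 - u(I, -4) = 20164 - 1*(-78) = 20164 + 78 = 20242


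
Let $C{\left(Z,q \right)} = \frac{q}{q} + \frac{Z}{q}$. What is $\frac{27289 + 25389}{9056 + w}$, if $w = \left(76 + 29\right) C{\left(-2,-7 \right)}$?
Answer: $\frac{52678}{9191} \approx 5.7315$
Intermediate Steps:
$C{\left(Z,q \right)} = 1 + \frac{Z}{q}$
$w = 135$ ($w = \left(76 + 29\right) \frac{-2 - 7}{-7} = 105 \left(\left(- \frac{1}{7}\right) \left(-9\right)\right) = 105 \cdot \frac{9}{7} = 135$)
$\frac{27289 + 25389}{9056 + w} = \frac{27289 + 25389}{9056 + 135} = \frac{52678}{9191}$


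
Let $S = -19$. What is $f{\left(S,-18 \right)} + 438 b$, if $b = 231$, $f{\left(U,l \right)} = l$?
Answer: $101160$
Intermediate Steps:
$f{\left(S,-18 \right)} + 438 b = -18 + 438 \cdot 231 = -18 + 101178 = 101160$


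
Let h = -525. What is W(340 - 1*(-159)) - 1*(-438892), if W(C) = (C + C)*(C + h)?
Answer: 412944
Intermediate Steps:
W(C) = 2*C*(-525 + C) (W(C) = (C + C)*(C - 525) = (2*C)*(-525 + C) = 2*C*(-525 + C))
W(340 - 1*(-159)) - 1*(-438892) = 2*(340 - 1*(-159))*(-525 + (340 - 1*(-159))) - 1*(-438892) = 2*(340 + 159)*(-525 + (340 + 159)) + 438892 = 2*499*(-525 + 499) + 438892 = 2*499*(-26) + 438892 = -25948 + 438892 = 412944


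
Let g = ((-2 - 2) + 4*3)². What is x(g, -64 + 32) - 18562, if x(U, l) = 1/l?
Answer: -593985/32 ≈ -18562.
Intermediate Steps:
g = 64 (g = (-4 + 12)² = 8² = 64)
x(g, -64 + 32) - 18562 = 1/(-64 + 32) - 18562 = 1/(-32) - 18562 = -1/32 - 18562 = -593985/32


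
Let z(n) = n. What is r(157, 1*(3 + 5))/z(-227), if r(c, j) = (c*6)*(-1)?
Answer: 942/227 ≈ 4.1498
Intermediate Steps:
r(c, j) = -6*c (r(c, j) = (6*c)*(-1) = -6*c)
r(157, 1*(3 + 5))/z(-227) = -6*157/(-227) = -942*(-1/227) = 942/227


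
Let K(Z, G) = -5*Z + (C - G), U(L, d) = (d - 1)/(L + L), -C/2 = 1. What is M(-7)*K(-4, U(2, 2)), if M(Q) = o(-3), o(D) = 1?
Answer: 71/4 ≈ 17.750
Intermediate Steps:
C = -2 (C = -2*1 = -2)
M(Q) = 1
U(L, d) = (-1 + d)/(2*L) (U(L, d) = (-1 + d)/((2*L)) = (-1 + d)*(1/(2*L)) = (-1 + d)/(2*L))
K(Z, G) = -2 - G - 5*Z (K(Z, G) = -5*Z + (-2 - G) = -2 - G - 5*Z)
M(-7)*K(-4, U(2, 2)) = 1*(-2 - (-1 + 2)/(2*2) - 5*(-4)) = 1*(-2 - 1/(2*2) + 20) = 1*(-2 - 1*1/4 + 20) = 1*(-2 - 1/4 + 20) = 1*(71/4) = 71/4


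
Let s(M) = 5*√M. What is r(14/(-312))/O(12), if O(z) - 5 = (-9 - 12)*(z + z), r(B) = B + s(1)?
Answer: -773/77844 ≈ -0.0099301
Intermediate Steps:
r(B) = 5 + B (r(B) = B + 5*√1 = B + 5*1 = B + 5 = 5 + B)
O(z) = 5 - 42*z (O(z) = 5 + (-9 - 12)*(z + z) = 5 - 42*z)
r(14/(-312))/O(12) = (5 + 14/(-312))/(5 - 42*12) = (5 + 14*(-1/312))/(5 - 504) = (5 - 7/156)/(-499) = (773/156)*(-1/499) = -773/77844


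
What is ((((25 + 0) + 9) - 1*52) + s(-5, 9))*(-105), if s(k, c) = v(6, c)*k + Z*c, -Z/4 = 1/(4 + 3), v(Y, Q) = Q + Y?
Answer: 10305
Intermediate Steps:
Z = -4/7 (Z = -4/(4 + 3) = -4/7 ≈ -0.57143)
s(k, c) = -4*c/7 + k*(6 + c) (s(k, c) = (c + 6)*k - 4*c/7 = (6 + c)*k - 4*c/7 = k*(6 + c) - 4*c/7 = -4*c/7 + k*(6 + c))
((((25 + 0) + 9) - 1*52) + s(-5, 9))*(-105) = ((((25 + 0) + 9) - 1*52) + (-4/7*9 - 5*(6 + 9)))*(-105) = (((25 + 9) - 52) + (-36/7 - 5*15))*(-105) = ((34 - 52) + (-36/7 - 75))*(-105) = (-18 - 561/7)*(-105) = -687/7*(-105) = 10305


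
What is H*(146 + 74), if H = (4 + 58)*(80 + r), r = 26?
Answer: 1445840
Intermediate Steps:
H = 6572 (H = (4 + 58)*(80 + 26) = 62*106 = 6572)
H*(146 + 74) = 6572*(146 + 74) = 6572*220 = 1445840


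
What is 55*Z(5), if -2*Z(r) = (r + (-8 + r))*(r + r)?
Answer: -550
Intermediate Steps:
Z(r) = -r*(-8 + 2*r) (Z(r) = -(r + (-8 + r))*(r + r)/2 = -(-8 + 2*r)*2*r/2 = -r*(-8 + 2*r))
55*Z(5) = 55*(2*5*(4 - 1*5)) = 55*(2*5*(4 - 5)) = 55*(2*5*(-1)) = 55*(-10) = -550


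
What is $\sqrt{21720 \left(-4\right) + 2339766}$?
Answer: $\sqrt{2252886} \approx 1501.0$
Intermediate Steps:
$\sqrt{21720 \left(-4\right) + 2339766} = \sqrt{-86880 + 2339766} = \sqrt{2252886}$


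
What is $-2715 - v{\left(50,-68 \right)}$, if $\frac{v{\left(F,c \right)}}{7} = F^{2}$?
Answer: $-20215$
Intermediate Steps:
$v{\left(F,c \right)} = 7 F^{2}$
$-2715 - v{\left(50,-68 \right)} = -2715 - 7 \cdot 50^{2} = -2715 - 7 \cdot 2500 = -2715 - 17500 = -20215$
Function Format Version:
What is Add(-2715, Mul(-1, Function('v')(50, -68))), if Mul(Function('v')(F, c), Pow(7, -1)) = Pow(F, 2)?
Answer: -20215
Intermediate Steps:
Function('v')(F, c) = Mul(7, Pow(F, 2))
Add(-2715, Mul(-1, Function('v')(50, -68))) = Add(-2715, Mul(-1, Mul(7, Pow(50, 2)))) = Add(-2715, Mul(-1, Mul(7, 2500))) = Add(-2715, Mul(-1, 17500)) = Add(-2715, -17500) = -20215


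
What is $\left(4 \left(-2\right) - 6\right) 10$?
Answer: $-140$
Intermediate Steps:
$\left(4 \left(-2\right) - 6\right) 10 = \left(-8 - 6\right) 10 = \left(-14\right) 10 = -140$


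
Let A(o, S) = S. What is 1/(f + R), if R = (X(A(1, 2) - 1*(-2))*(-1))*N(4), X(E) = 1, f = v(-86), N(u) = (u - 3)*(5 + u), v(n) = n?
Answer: -1/95 ≈ -0.010526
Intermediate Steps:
N(u) = (-3 + u)*(5 + u)
f = -86
R = -9 (R = (1*(-1))*(-15 + 4² + 2*4) = -(-15 + 16 + 8) = -1*9 = -9)
1/(f + R) = 1/(-86 - 9) = 1/(-95) = -1/95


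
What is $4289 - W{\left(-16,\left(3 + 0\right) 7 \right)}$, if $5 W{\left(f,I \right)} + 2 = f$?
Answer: $\frac{21463}{5} \approx 4292.6$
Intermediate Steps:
$W{\left(f,I \right)} = - \frac{2}{5} + \frac{f}{5}$
$4289 - W{\left(-16,\left(3 + 0\right) 7 \right)} = 4289 - \left(- \frac{2}{5} + \frac{1}{5} \left(-16\right)\right) = 4289 - \left(- \frac{2}{5} - \frac{16}{5}\right) = 4289 - - \frac{18}{5} = 4289 + \frac{18}{5} = \frac{21463}{5}$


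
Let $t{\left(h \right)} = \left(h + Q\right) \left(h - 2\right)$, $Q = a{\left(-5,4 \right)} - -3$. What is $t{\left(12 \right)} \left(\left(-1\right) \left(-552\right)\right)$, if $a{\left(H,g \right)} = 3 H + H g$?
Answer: $-110400$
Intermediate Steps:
$Q = -32$ ($Q = - 5 \left(3 + 4\right) - -3 = \left(-5\right) 7 + 3 = -35 + 3 = -32$)
$t{\left(h \right)} = \left(-32 + h\right) \left(-2 + h\right)$ ($t{\left(h \right)} = \left(h - 32\right) \left(h - 2\right) = \left(-32 + h\right) \left(-2 + h\right)$)
$t{\left(12 \right)} \left(\left(-1\right) \left(-552\right)\right) = \left(64 + 12^{2} - 408\right) \left(\left(-1\right) \left(-552\right)\right) = \left(64 + 144 - 408\right) 552 = \left(-200\right) 552 = -110400$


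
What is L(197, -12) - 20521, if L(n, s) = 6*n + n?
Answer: -19142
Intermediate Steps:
L(n, s) = 7*n
L(197, -12) - 20521 = 7*197 - 20521 = 1379 - 20521 = -19142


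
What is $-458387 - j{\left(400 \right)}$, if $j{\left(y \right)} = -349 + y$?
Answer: $-458438$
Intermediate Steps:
$-458387 - j{\left(400 \right)} = -458387 - \left(-349 + 400\right) = -458387 - 51 = -458438$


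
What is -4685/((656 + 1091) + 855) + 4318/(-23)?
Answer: -11343191/59846 ≈ -189.54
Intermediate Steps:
-4685/((656 + 1091) + 855) + 4318/(-23) = -4685/(1747 + 855) + 4318*(-1/23) = -4685/2602 - 4318/23 = -11343191/59846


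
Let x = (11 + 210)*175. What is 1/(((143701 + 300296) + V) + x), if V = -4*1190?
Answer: 1/477912 ≈ 2.0924e-6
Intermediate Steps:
V = -4760
x = 38675 (x = 221*175 = 38675)
1/(((143701 + 300296) + V) + x) = 1/(((143701 + 300296) - 4760) + 38675) = 1/((443997 - 4760) + 38675) = 1/(439237 + 38675) = 1/477912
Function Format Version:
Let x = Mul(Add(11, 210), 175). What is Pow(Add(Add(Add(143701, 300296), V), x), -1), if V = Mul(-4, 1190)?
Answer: Rational(1, 477912) ≈ 2.0924e-6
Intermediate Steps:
V = -4760
x = 38675 (x = Mul(221, 175) = 38675)
Pow(Add(Add(Add(143701, 300296), V), x), -1) = Pow(Add(Add(Add(143701, 300296), -4760), 38675), -1) = Pow(Add(Add(443997, -4760), 38675), -1) = Pow(Add(439237, 38675), -1) = Pow(477912, -1) = Rational(1, 477912)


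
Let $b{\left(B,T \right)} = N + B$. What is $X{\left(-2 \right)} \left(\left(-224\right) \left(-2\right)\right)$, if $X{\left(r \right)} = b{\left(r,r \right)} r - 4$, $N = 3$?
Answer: $-2688$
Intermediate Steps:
$b{\left(B,T \right)} = 3 + B$
$X{\left(r \right)} = -4 + r \left(3 + r\right)$ ($X{\left(r \right)} = \left(3 + r\right) r - 4 = r \left(3 + r\right) - 4 = -4 + r \left(3 + r\right)$)
$X{\left(-2 \right)} \left(\left(-224\right) \left(-2\right)\right) = \left(-4 - 2 \left(3 - 2\right)\right) \left(\left(-224\right) \left(-2\right)\right) = \left(-4 - 2\right) 448 = \left(-6\right) 448 = -2688$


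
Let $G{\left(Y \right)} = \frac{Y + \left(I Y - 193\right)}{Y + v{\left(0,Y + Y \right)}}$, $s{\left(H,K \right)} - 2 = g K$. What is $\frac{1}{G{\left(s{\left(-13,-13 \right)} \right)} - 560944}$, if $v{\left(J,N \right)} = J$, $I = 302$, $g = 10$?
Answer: $- \frac{128}{71761855} \approx -1.7837 \cdot 10^{-6}$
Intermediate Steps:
$s{\left(H,K \right)} = 2 + 10 K$
$G{\left(Y \right)} = \frac{-193 + 303 Y}{Y}$ ($G{\left(Y \right)} = \frac{Y + \left(302 Y - 193\right)}{Y + 0} = \frac{Y + \left(-193 + 302 Y\right)}{Y} = \frac{-193 + 303 Y}{Y}$)
$\frac{1}{G{\left(s{\left(-13,-13 \right)} \right)} - 560944} = \frac{1}{\left(303 - \frac{193}{2 + 10 \left(-13\right)}\right) - 560944} = \frac{1}{\left(303 - \frac{193}{2 - 130}\right) - 560944} = \frac{1}{\left(303 - \frac{193}{-128}\right) - 560944} = \frac{1}{\left(303 - - \frac{193}{128}\right) - 560944} = \frac{1}{\left(303 + \frac{193}{128}\right) - 560944} = \frac{1}{\frac{38977}{128} - 560944} = \frac{1}{- \frac{71761855}{128}} = - \frac{128}{71761855}$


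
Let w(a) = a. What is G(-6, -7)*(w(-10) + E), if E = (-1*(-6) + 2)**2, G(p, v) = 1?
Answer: 54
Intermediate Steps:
E = 64 (E = (6 + 2)**2 = 8**2 = 64)
G(-6, -7)*(w(-10) + E) = 1*(-10 + 64) = 1*54 = 54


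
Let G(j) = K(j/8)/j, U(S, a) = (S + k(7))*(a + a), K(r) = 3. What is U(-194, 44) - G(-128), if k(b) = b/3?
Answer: -6476791/384 ≈ -16867.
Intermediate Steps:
k(b) = b/3 (k(b) = b*(⅓) = b/3)
U(S, a) = 2*a*(7/3 + S) (U(S, a) = (S + (⅓)*7)*(a + a) = (S + 7/3)*(2*a) = (7/3 + S)*(2*a) = 2*a*(7/3 + S))
G(j) = 3/j
U(-194, 44) - G(-128) = (⅔)*44*(7 + 3*(-194)) - 3/(-128) = (⅔)*44*(7 - 582) - 3*(-1)/128 = (⅔)*44*(-575) - 1*(-3/128) = -50600/3 + 3/128 = -6476791/384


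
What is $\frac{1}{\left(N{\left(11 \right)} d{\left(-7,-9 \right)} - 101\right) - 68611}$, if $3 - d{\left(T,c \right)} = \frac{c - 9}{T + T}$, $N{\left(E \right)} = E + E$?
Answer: $- \frac{7}{480720} \approx -1.4561 \cdot 10^{-5}$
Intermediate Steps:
$N{\left(E \right)} = 2 E$
$d{\left(T,c \right)} = 3 - \frac{-9 + c}{2 T}$ ($d{\left(T,c \right)} = 3 - \frac{c - 9}{T + T} = 3 - \frac{-9 + c}{2 T}$)
$\frac{1}{\left(N{\left(11 \right)} d{\left(-7,-9 \right)} - 101\right) - 68611} = \frac{1}{\left(2 \cdot 11 \frac{9 - -9 + 6 \left(-7\right)}{2 \left(-7\right)} - 101\right) - 68611} = \frac{1}{\left(22 \cdot \frac{1}{2} \left(- \frac{1}{7}\right) \left(9 + 9 - 42\right) - 101\right) - 68611} = \frac{1}{\left(22 \cdot \frac{1}{2} \left(- \frac{1}{7}\right) \left(-24\right) - 101\right) - 68611} = \frac{1}{\left(22 \cdot \frac{12}{7} - 101\right) - 68611} = \frac{1}{\left(\frac{264}{7} - 101\right) - 68611} = \frac{1}{- \frac{443}{7} - 68611} = \frac{1}{- \frac{480720}{7}} = - \frac{7}{480720}$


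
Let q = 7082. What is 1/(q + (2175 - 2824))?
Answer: 1/6433 ≈ 0.00015545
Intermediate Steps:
1/(q + (2175 - 2824)) = 1/(7082 + (2175 - 2824)) = 1/(7082 - 649) = 1/6433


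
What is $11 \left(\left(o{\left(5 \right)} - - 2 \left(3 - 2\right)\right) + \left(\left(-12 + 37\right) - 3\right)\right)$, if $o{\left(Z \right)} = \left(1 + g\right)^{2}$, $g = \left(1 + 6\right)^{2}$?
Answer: $27764$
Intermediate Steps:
$g = 49$ ($g = 7^{2} = 49$)
$o{\left(Z \right)} = 2500$ ($o{\left(Z \right)} = \left(1 + 49\right)^{2} = 50^{2} = 2500$)
$11 \left(\left(o{\left(5 \right)} - - 2 \left(3 - 2\right)\right) + \left(\left(-12 + 37\right) - 3\right)\right) = 11 \left(\left(2500 - - 2 \left(3 - 2\right)\right) + \left(\left(-12 + 37\right) - 3\right)\right) = 11 \left(\left(2500 - \left(-2\right) 1\right) + \left(25 - 3\right)\right) = 11 \left(\left(2500 - -2\right) + 22\right) = 11 \left(\left(2500 + 2\right) + 22\right) = 11 \left(2502 + 22\right) = 11 \cdot 2524 = 27764$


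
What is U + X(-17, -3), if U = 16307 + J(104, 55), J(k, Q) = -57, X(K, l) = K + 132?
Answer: 16365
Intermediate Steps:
X(K, l) = 132 + K
U = 16250 (U = 16307 - 57 = 16250)
U + X(-17, -3) = 16250 + (132 - 17) = 16250 + 115 = 16365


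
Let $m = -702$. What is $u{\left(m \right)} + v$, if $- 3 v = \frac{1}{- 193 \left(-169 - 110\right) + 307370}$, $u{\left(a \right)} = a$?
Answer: $- \frac{760723003}{1083651} \approx -702.0$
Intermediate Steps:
$v = - \frac{1}{1083651}$ ($v = - \frac{1}{3 \left(- 193 \left(-169 - 110\right) + 307370\right)} = - \frac{1}{3 \left(\left(-193\right) \left(-279\right) + 307370\right)} = - \frac{1}{3 \left(53847 + 307370\right)} = - \frac{1}{3 \cdot 361217} = \left(- \frac{1}{3}\right) \frac{1}{361217} = - \frac{1}{1083651} \approx -9.2281 \cdot 10^{-7}$)
$u{\left(m \right)} + v = -702 - \frac{1}{1083651} = - \frac{760723003}{1083651}$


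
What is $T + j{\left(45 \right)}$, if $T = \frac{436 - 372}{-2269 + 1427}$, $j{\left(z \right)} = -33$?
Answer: $- \frac{13925}{421} \approx -33.076$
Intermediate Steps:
$T = - \frac{32}{421}$ ($T = \frac{64}{-842} = 64 \left(- \frac{1}{842}\right) = - \frac{32}{421} \approx -0.07601$)
$T + j{\left(45 \right)} = - \frac{32}{421} - 33 = - \frac{13925}{421}$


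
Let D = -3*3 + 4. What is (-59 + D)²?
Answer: 4096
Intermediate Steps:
D = -5 (D = -9 + 4 = -5)
(-59 + D)² = (-59 - 5)² = (-64)² = 4096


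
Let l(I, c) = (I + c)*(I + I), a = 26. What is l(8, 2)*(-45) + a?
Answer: -7174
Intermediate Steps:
l(I, c) = 2*I*(I + c) (l(I, c) = (I + c)*(2*I) = 2*I*(I + c))
l(8, 2)*(-45) + a = (2*8*(8 + 2))*(-45) + 26 = (2*8*10)*(-45) + 26 = 160*(-45) + 26 = -7200 + 26 = -7174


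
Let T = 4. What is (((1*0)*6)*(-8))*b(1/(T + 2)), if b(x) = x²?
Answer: 0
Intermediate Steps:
(((1*0)*6)*(-8))*b(1/(T + 2)) = (((1*0)*6)*(-8))*(1/(4 + 2))² = ((0*6)*(-8))*(1/6)² = (0*(-8))*(⅙)² = 0*(1/36) = 0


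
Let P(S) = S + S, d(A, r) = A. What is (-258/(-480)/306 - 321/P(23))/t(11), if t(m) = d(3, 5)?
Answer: -3928051/1689120 ≈ -2.3255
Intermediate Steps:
P(S) = 2*S
t(m) = 3
(-258/(-480)/306 - 321/P(23))/t(11) = (-258/(-480)/306 - 321/(2*23))/3 = (-258*(-1/480)*(1/306) - 321/46)*(⅓) = ((43/80)*(1/306) - 321*1/46)*(⅓) = (43/24480 - 321/46)*(⅓) = -3928051/563040*⅓ = -3928051/1689120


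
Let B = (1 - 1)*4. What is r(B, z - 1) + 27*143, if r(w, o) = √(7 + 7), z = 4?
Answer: 3861 + √14 ≈ 3864.7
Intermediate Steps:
B = 0 (B = 0*4 = 0)
r(w, o) = √14
r(B, z - 1) + 27*143 = √14 + 27*143 = √14 + 3861 = 3861 + √14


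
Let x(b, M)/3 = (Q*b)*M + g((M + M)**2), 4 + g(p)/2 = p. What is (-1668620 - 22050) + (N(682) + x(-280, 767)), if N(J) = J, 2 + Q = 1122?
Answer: -709164676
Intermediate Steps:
g(p) = -8 + 2*p
Q = 1120 (Q = -2 + 1122 = 1120)
x(b, M) = -24 + 24*M**2 + 3360*M*b (x(b, M) = 3*((1120*b)*M + (-8 + 2*(M + M)**2)) = 3*(1120*M*b + (-8 + 2*(2*M)**2)) = 3*(1120*M*b + (-8 + 2*(4*M**2))) = 3*(1120*M*b + (-8 + 8*M**2)) = 3*(-8 + 8*M**2 + 1120*M*b) = -24 + 24*M**2 + 3360*M*b)
(-1668620 - 22050) + (N(682) + x(-280, 767)) = (-1668620 - 22050) + (682 + (-24 + 24*767**2 + 3360*767*(-280))) = -1690670 + (682 + (-24 + 24*588289 - 721593600)) = -1690670 + (682 + (-24 + 14118936 - 721593600)) = -1690670 + (682 - 707474688) = -1690670 - 707474006 = -709164676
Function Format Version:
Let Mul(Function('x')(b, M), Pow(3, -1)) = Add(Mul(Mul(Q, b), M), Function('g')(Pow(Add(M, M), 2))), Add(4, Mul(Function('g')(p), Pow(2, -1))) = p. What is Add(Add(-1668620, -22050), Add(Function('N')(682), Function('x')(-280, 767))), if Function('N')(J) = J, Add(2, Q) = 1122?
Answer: -709164676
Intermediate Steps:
Function('g')(p) = Add(-8, Mul(2, p))
Q = 1120 (Q = Add(-2, 1122) = 1120)
Function('x')(b, M) = Add(-24, Mul(24, Pow(M, 2)), Mul(3360, M, b)) (Function('x')(b, M) = Mul(3, Add(Mul(Mul(1120, b), M), Add(-8, Mul(2, Pow(Add(M, M), 2))))) = Mul(3, Add(Mul(1120, M, b), Add(-8, Mul(2, Pow(Mul(2, M), 2))))) = Mul(3, Add(Mul(1120, M, b), Add(-8, Mul(2, Mul(4, Pow(M, 2)))))) = Mul(3, Add(Mul(1120, M, b), Add(-8, Mul(8, Pow(M, 2))))) = Mul(3, Add(-8, Mul(8, Pow(M, 2)), Mul(1120, M, b))) = Add(-24, Mul(24, Pow(M, 2)), Mul(3360, M, b)))
Add(Add(-1668620, -22050), Add(Function('N')(682), Function('x')(-280, 767))) = Add(Add(-1668620, -22050), Add(682, Add(-24, Mul(24, Pow(767, 2)), Mul(3360, 767, -280)))) = Add(-1690670, Add(682, Add(-24, Mul(24, 588289), -721593600))) = Add(-1690670, Add(682, Add(-24, 14118936, -721593600))) = Add(-1690670, Add(682, -707474688)) = Add(-1690670, -707474006) = -709164676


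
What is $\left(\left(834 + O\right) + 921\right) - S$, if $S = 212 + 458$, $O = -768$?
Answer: $317$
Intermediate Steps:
$S = 670$
$\left(\left(834 + O\right) + 921\right) - S = \left(\left(834 - 768\right) + 921\right) - 670 = \left(66 + 921\right) - 670 = 987 - 670 = 317$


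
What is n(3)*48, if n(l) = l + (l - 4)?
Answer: 96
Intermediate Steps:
n(l) = -4 + 2*l (n(l) = l + (-4 + l) = -4 + 2*l)
n(3)*48 = (-4 + 2*3)*48 = (-4 + 6)*48 = 2*48 = 96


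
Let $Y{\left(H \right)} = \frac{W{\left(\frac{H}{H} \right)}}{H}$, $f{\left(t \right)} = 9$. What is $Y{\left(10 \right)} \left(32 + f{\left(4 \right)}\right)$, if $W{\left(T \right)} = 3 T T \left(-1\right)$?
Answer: $- \frac{123}{10} \approx -12.3$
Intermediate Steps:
$W{\left(T \right)} = - 3 T^{2}$ ($W{\left(T \right)} = 3 T^{2} \left(-1\right) = - 3 T^{2}$)
$Y{\left(H \right)} = - \frac{3}{H}$ ($Y{\left(H \right)} = \frac{\left(-3\right) \left(\frac{H}{H}\right)^{2}}{H} = \frac{\left(-3\right) 1^{2}}{H} = \frac{\left(-3\right) 1}{H} = - \frac{3}{H}$)
$Y{\left(10 \right)} \left(32 + f{\left(4 \right)}\right) = - \frac{3}{10} \left(32 + 9\right) = \left(-3\right) \frac{1}{10} \cdot 41 = \left(- \frac{3}{10}\right) 41 = - \frac{123}{10}$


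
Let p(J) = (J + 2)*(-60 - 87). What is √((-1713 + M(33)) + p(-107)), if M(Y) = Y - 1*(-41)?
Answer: 2*√3449 ≈ 117.46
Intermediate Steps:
M(Y) = 41 + Y (M(Y) = Y + 41 = 41 + Y)
p(J) = -294 - 147*J (p(J) = (2 + J)*(-147) = -294 - 147*J)
√((-1713 + M(33)) + p(-107)) = √((-1713 + (41 + 33)) + (-294 - 147*(-107))) = √((-1713 + 74) + (-294 + 15729)) = √(-1639 + 15435) = √13796 = 2*√3449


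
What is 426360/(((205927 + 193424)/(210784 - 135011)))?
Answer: 10768858760/133117 ≈ 80898.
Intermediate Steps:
426360/(((205927 + 193424)/(210784 - 135011))) = 426360/((399351/75773)) = 426360/((399351*(1/75773))) = 426360/(399351/75773) = 426360*(75773/399351) = 10768858760/133117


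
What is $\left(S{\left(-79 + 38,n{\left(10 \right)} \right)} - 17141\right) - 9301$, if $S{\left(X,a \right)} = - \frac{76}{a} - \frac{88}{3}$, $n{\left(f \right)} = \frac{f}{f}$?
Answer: $- \frac{79642}{3} \approx -26547.0$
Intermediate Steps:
$n{\left(f \right)} = 1$
$S{\left(X,a \right)} = - \frac{88}{3} - \frac{76}{a}$ ($S{\left(X,a \right)} = - \frac{76}{a} - \frac{88}{3} = - \frac{88}{3} - \frac{76}{a}$)
$\left(S{\left(-79 + 38,n{\left(10 \right)} \right)} - 17141\right) - 9301 = \left(\left(- \frac{88}{3} - \frac{76}{1}\right) - 17141\right) - 9301 = \left(\left(- \frac{88}{3} - 76\right) - 17141\right) - 9301 = \left(- \frac{316}{3} - 17141\right) - 9301 = - \frac{51739}{3} - 9301 = - \frac{79642}{3}$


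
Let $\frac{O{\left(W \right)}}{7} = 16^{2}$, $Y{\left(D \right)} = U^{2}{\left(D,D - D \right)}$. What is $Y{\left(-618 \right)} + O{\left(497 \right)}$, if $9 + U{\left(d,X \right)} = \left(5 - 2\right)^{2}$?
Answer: $1792$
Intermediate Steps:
$U{\left(d,X \right)} = 0$ ($U{\left(d,X \right)} = -9 + \left(5 - 2\right)^{2} = -9 + 3^{2} = -9 + 9 = 0$)
$Y{\left(D \right)} = 0$ ($Y{\left(D \right)} = 0^{2} = 0$)
$O{\left(W \right)} = 1792$ ($O{\left(W \right)} = 7 \cdot 16^{2} = 7 \cdot 256 = 1792$)
$Y{\left(-618 \right)} + O{\left(497 \right)} = 0 + 1792 = 1792$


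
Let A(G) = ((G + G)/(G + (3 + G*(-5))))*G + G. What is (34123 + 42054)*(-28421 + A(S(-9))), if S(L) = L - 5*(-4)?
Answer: -88750166204/41 ≈ -2.1646e+9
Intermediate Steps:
S(L) = 20 + L (S(L) = L + 20 = 20 + L)
A(G) = G + 2*G²/(3 - 4*G) (A(G) = ((2*G)/(G + (3 - 5*G)))*G + G = ((2*G)/(3 - 4*G))*G + G = (2*G/(3 - 4*G))*G + G = 2*G²/(3 - 4*G) + G = G + 2*G²/(3 - 4*G))
(34123 + 42054)*(-28421 + A(S(-9))) = (34123 + 42054)*(-28421 + (20 - 9)*(-3 + 2*(20 - 9))/(-3 + 4*(20 - 9))) = 76177*(-28421 + 11*(-3 + 2*11)/(-3 + 4*11)) = 76177*(-28421 + 11*(-3 + 22)/(-3 + 44)) = 76177*(-28421 + 11*19/41) = 76177*(-28421 + 11*(1/41)*19) = 76177*(-28421 + 209/41) = 76177*(-1165052/41) = -88750166204/41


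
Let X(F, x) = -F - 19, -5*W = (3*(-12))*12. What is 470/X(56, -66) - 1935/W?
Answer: -2293/80 ≈ -28.663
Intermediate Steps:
W = 432/5 (W = -3*(-12)*12/5 = -(-36)*12/5 = -⅕*(-432) = 432/5 ≈ 86.400)
X(F, x) = -19 - F
470/X(56, -66) - 1935/W = 470/(-19 - 1*56) - 1935/432/5 = 470/(-19 - 56) - 1935*5/432 = 470/(-75) - 1075/48 = 470*(-1/75) - 1075/48 = -94/15 - 1075/48 = -2293/80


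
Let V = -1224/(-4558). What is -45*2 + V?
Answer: -204498/2279 ≈ -89.731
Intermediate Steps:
V = 612/2279 (V = -1224*(-1/4558) = 612/2279 ≈ 0.26854)
-45*2 + V = -45*2 + 612/2279 = -90 + 612/2279 = -204498/2279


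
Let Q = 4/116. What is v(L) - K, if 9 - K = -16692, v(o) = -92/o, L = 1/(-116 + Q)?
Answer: -174933/29 ≈ -6032.2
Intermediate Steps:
Q = 1/29 (Q = 4*(1/116) = 1/29 ≈ 0.034483)
L = -29/3363 (L = 1/(-116 + 1/29) = 1/(-3363/29) = -29/3363 ≈ -0.0086233)
K = 16701 (K = 9 - 1*(-16692) = 9 + 16692 = 16701)
v(L) - K = -92/(-29/3363) - 1*16701 = -92*(-3363/29) - 16701 = 309396/29 - 16701 = -174933/29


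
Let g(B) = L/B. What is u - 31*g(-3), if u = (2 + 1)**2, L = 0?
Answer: 9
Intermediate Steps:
u = 9 (u = 3**2 = 9)
g(B) = 0 (g(B) = 0/B = 0)
u - 31*g(-3) = 9 - 31*0 = 9 + 0 = 9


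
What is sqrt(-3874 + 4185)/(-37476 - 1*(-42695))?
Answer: sqrt(311)/5219 ≈ 0.0033790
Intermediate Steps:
sqrt(-3874 + 4185)/(-37476 - 1*(-42695)) = sqrt(311)/(-37476 + 42695) = sqrt(311)/5219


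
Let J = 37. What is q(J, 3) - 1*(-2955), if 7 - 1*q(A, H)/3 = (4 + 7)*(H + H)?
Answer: 2778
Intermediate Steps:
q(A, H) = 21 - 66*H (q(A, H) = 21 - 3*(4 + 7)*(H + H) = 21 - 33*2*H = 21 - 66*H)
q(J, 3) - 1*(-2955) = (21 - 66*3) - 1*(-2955) = (21 - 198) + 2955 = -177 + 2955 = 2778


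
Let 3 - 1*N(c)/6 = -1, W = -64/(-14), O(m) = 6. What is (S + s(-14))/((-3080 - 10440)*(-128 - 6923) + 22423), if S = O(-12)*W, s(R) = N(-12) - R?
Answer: 458/667463601 ≈ 6.8618e-7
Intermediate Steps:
W = 32/7 (W = -64*(-1/14) = 32/7 ≈ 4.5714)
N(c) = 24 (N(c) = 18 - 6*(-1) = 18 + 6 = 24)
s(R) = 24 - R
S = 192/7 (S = 6*(32/7) = 192/7 ≈ 27.429)
(S + s(-14))/((-3080 - 10440)*(-128 - 6923) + 22423) = (192/7 + (24 - 1*(-14)))/((-3080 - 10440)*(-128 - 6923) + 22423) = (192/7 + (24 + 14))/(-13520*(-7051) + 22423) = (192/7 + 38)/(95329520 + 22423) = (458/7)/95351943 = (458/7)*(1/95351943) = 458/667463601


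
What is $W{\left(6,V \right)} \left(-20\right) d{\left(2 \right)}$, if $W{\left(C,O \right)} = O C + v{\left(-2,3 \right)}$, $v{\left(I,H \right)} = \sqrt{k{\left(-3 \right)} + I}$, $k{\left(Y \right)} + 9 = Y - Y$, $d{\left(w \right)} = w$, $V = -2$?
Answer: $480 - 40 i \sqrt{11} \approx 480.0 - 132.67 i$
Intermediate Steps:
$k{\left(Y \right)} = -9$ ($k{\left(Y \right)} = -9 + \left(Y - Y\right) = -9 + 0 = -9$)
$v{\left(I,H \right)} = \sqrt{-9 + I}$
$W{\left(C,O \right)} = i \sqrt{11} + C O$ ($W{\left(C,O \right)} = O C + \sqrt{-9 - 2} = C O + \sqrt{-11} = C O + i \sqrt{11} = i \sqrt{11} + C O$)
$W{\left(6,V \right)} \left(-20\right) d{\left(2 \right)} = \left(i \sqrt{11} + 6 \left(-2\right)\right) \left(-20\right) 2 = \left(i \sqrt{11} - 12\right) \left(-20\right) 2 = \left(-12 + i \sqrt{11}\right) \left(-20\right) 2 = \left(240 - 20 i \sqrt{11}\right) 2 = 480 - 40 i \sqrt{11}$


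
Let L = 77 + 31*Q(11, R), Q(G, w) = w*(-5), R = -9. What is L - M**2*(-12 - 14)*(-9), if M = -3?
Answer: -634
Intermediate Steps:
Q(G, w) = -5*w
L = 1472 (L = 77 + 31*(-5*(-9)) = 77 + 31*45 = 77 + 1395 = 1472)
L - M**2*(-12 - 14)*(-9) = 1472 - (-3)**2*(-12 - 14)*(-9) = 1472 - 9*(-26)*(-9) = 1472 - (-234)*(-9) = 1472 - 1*2106 = 1472 - 2106 = -634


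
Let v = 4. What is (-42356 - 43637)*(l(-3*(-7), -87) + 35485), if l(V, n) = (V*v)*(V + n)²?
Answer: -34516644277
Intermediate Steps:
l(V, n) = 4*V*(V + n)² (l(V, n) = (V*4)*(V + n)² = (4*V)*(V + n)² = 4*V*(V + n)²)
(-42356 - 43637)*(l(-3*(-7), -87) + 35485) = (-42356 - 43637)*(4*(-3*(-7))*(-3*(-7) - 87)² + 35485) = -85993*(4*21*(21 - 87)² + 35485) = -85993*(4*21*(-66)² + 35485) = -85993*(4*21*4356 + 35485) = -85993*(365904 + 35485) = -85993*401389 = -34516644277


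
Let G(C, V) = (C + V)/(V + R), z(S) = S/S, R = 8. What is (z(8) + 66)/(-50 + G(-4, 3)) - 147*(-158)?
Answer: 12796789/551 ≈ 23225.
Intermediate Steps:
z(S) = 1
G(C, V) = (C + V)/(8 + V) (G(C, V) = (C + V)/(V + 8) = (C + V)/(8 + V))
(z(8) + 66)/(-50 + G(-4, 3)) - 147*(-158) = (1 + 66)/(-50 + (-4 + 3)/(8 + 3)) - 147*(-158) = 67/(-50 - 1/11) + 23226 = 67/(-551/11) + 23226 = 67*(-11/551) + 23226 = -737/551 + 23226 = 12796789/551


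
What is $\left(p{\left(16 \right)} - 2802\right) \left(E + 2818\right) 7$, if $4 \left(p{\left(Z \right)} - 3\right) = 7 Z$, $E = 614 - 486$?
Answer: $-57143562$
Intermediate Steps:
$E = 128$ ($E = 614 - 486 = 128$)
$p{\left(Z \right)} = 3 + \frac{7 Z}{4}$
$\left(p{\left(16 \right)} - 2802\right) \left(E + 2818\right) 7 = \left(\left(3 + \frac{7}{4} \cdot 16\right) - 2802\right) \left(128 + 2818\right) 7 = \left(\left(3 + 28\right) - 2802\right) 2946 \cdot 7 = \left(31 - 2802\right) 2946 \cdot 7 = \left(-2771\right) 2946 \cdot 7 = \left(-8163366\right) 7 = -57143562$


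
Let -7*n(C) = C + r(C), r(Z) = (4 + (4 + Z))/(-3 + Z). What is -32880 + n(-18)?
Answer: -4832992/147 ≈ -32878.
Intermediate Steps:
r(Z) = (8 + Z)/(-3 + Z)
n(C) = -C/7 - (8 + C)/(7*(-3 + C)) (n(C) = -(C + (8 + C)/(-3 + C))/7 = -C/7 - (8 + C)/(7*(-3 + C)))
-32880 + n(-18) = -32880 + (-8 - 1*(-18)² + 2*(-18))/(7*(-3 - 18)) = -32880 + (⅐)*(-8 - 1*324 - 36)/(-21) = -32880 + (⅐)*(-1/21)*(-8 - 324 - 36) = -32880 + (⅐)*(-1/21)*(-368) = -32880 + 368/147 = -4832992/147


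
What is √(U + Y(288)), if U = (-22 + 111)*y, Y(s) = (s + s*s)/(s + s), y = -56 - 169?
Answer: I*√79522/2 ≈ 141.0*I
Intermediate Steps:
y = -225
Y(s) = (s + s²)/(2*s) (Y(s) = (s + s²)/((2*s)) = (s + s²)*(1/(2*s)) = (s + s²)/(2*s))
U = -20025 (U = (-22 + 111)*(-225) = 89*(-225) = -20025)
√(U + Y(288)) = √(-20025 + (½ + (½)*288)) = √(-20025 + (½ + 144)) = √(-20025 + 289/2) = √(-39761/2) = I*√79522/2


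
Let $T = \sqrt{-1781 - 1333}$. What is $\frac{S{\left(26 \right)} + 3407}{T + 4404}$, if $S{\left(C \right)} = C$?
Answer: $\frac{2519822}{3233055} - \frac{3433 i \sqrt{346}}{6466110} \approx 0.77939 - 0.0098757 i$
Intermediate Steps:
$T = 3 i \sqrt{346}$ ($T = \sqrt{-3114} = 3 i \sqrt{346} \approx 55.803 i$)
$\frac{S{\left(26 \right)} + 3407}{T + 4404} = \frac{26 + 3407}{3 i \sqrt{346} + 4404} = \frac{3433}{4404 + 3 i \sqrt{346}}$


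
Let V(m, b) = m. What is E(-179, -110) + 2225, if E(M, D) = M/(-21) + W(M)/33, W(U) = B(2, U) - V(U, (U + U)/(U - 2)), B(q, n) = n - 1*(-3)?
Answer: 515965/231 ≈ 2233.6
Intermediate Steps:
B(q, n) = 3 + n (B(q, n) = n + 3 = 3 + n)
W(U) = 3 (W(U) = (3 + U) - U = 3)
E(M, D) = 1/11 - M/21 (E(M, D) = M/(-21) + 3/33 = M*(-1/21) + 3*(1/33) = -M/21 + 1/11 = 1/11 - M/21)
E(-179, -110) + 2225 = (1/11 - 1/21*(-179)) + 2225 = (1/11 + 179/21) + 2225 = 1990/231 + 2225 = 515965/231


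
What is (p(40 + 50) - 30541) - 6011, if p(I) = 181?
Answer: -36371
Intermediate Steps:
(p(40 + 50) - 30541) - 6011 = (181 - 30541) - 6011 = -30360 - 6011 = -36371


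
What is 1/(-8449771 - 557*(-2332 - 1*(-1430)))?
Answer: -1/7947357 ≈ -1.2583e-7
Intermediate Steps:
1/(-8449771 - 557*(-2332 - 1*(-1430))) = 1/(-8449771 - 557*(-2332 + 1430)) = 1/(-8449771 - 557*(-902)) = 1/(-8449771 + 502414) = 1/(-7947357) = -1/7947357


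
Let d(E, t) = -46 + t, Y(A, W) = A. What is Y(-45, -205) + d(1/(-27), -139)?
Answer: -230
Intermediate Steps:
Y(-45, -205) + d(1/(-27), -139) = -45 + (-46 - 139) = -45 - 185 = -230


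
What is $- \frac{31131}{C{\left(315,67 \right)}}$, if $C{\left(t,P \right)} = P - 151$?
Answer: $\frac{10377}{28} \approx 370.61$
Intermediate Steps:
$C{\left(t,P \right)} = -151 + P$
$- \frac{31131}{C{\left(315,67 \right)}} = - \frac{31131}{-151 + 67} = - \frac{31131}{-84} = \left(-31131\right) \left(- \frac{1}{84}\right) = \frac{10377}{28}$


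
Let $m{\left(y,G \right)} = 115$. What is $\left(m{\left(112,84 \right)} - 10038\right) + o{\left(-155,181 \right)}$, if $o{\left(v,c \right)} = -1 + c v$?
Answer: $-37979$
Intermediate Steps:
$\left(m{\left(112,84 \right)} - 10038\right) + o{\left(-155,181 \right)} = \left(115 - 10038\right) + \left(-1 + 181 \left(-155\right)\right) = -9923 - 28056 = -37979$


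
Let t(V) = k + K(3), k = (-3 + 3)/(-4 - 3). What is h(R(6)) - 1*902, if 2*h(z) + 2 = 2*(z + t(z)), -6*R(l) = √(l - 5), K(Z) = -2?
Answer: -5431/6 ≈ -905.17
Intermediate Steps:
k = 0 (k = 0/(-7) = 0*(-⅐) = 0)
t(V) = -2 (t(V) = 0 - 2 = -2)
R(l) = -√(-5 + l)/6 (R(l) = -√(l - 5)/6 = -√(-5 + l)/6)
h(z) = -3 + z (h(z) = -1 + (2*(z - 2))/2 = -1 + (2*(-2 + z))/2 = -1 + (-4 + 2*z)/2 = -1 + (-2 + z) = -3 + z)
h(R(6)) - 1*902 = (-3 - √(-5 + 6)/6) - 1*902 = (-3 - √1/6) - 902 = (-3 - ⅙*1) - 902 = (-3 - ⅙) - 902 = -19/6 - 902 = -5431/6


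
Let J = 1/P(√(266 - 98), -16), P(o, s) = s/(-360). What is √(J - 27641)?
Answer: I*√110474/2 ≈ 166.19*I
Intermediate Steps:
P(o, s) = -s/360 (P(o, s) = s*(-1/360) = -s/360)
J = 45/2 (J = 1/(-1/360*(-16)) = 1/(2/45) = 45/2 ≈ 22.500)
√(J - 27641) = √(45/2 - 27641) = √(-55237/2) = I*√110474/2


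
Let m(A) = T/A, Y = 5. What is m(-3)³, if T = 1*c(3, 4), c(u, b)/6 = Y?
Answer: -1000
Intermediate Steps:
c(u, b) = 30 (c(u, b) = 6*5 = 30)
T = 30 (T = 1*30 = 30)
m(A) = 30/A
m(-3)³ = (30/(-3))³ = (30*(-⅓))³ = (-10)³ = -1000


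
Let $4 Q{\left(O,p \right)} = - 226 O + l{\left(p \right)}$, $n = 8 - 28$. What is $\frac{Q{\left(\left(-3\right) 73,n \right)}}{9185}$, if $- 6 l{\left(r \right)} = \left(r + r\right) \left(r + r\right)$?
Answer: $\frac{73841}{55110} \approx 1.3399$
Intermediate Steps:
$n = -20$ ($n = 8 - 28 = -20$)
$l{\left(r \right)} = - \frac{2 r^{2}}{3}$ ($l{\left(r \right)} = - \frac{\left(r + r\right) \left(r + r\right)}{6} = - \frac{2 r 2 r}{6} = - \frac{4 r^{2}}{6} = - \frac{2 r^{2}}{3}$)
$Q{\left(O,p \right)} = - \frac{113 O}{2} - \frac{p^{2}}{6}$ ($Q{\left(O,p \right)} = \frac{- 226 O - \frac{2 p^{2}}{3}}{4} = - \frac{113 O}{2} - \frac{p^{2}}{6}$)
$\frac{Q{\left(\left(-3\right) 73,n \right)}}{9185} = \frac{- \frac{113 \left(\left(-3\right) 73\right)}{2} - \frac{\left(-20\right)^{2}}{6}}{9185} = \left(\left(- \frac{113}{2}\right) \left(-219\right) - \frac{200}{3}\right) \frac{1}{9185} = \left(\frac{24747}{2} - \frac{200}{3}\right) \frac{1}{9185} = \frac{73841}{6} \cdot \frac{1}{9185} = \frac{73841}{55110}$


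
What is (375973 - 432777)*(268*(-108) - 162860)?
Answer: 10895234416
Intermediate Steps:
(375973 - 432777)*(268*(-108) - 162860) = -56804*(-28944 - 162860) = -56804*(-191804) = 10895234416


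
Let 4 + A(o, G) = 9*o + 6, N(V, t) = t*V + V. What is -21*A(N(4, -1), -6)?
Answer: -42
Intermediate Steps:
N(V, t) = V + V*t (N(V, t) = V*t + V = V + V*t)
A(o, G) = 2 + 9*o (A(o, G) = -4 + (9*o + 6) = -4 + (6 + 9*o) = 2 + 9*o)
-21*A(N(4, -1), -6) = -21*(2 + 9*(4*(1 - 1))) = -21*(2 + 9*(4*0)) = -21*(2 + 9*0) = -21*(2 + 0) = -21*2 = -42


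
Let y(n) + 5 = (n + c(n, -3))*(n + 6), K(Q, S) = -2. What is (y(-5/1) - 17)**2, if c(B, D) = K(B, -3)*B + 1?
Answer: 256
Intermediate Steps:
c(B, D) = 1 - 2*B (c(B, D) = -2*B + 1 = 1 - 2*B)
y(n) = -5 + (1 - n)*(6 + n) (y(n) = -5 + (n + (1 - 2*n))*(n + 6) = -5 + (1 - n)*(6 + n))
(y(-5/1) - 17)**2 = ((1 - (-5/1)**2 - (-25)/1) - 17)**2 = ((1 - (-5*1)**2 - (-25)) - 17)**2 = ((1 - 1*(-5)**2 - 5*(-5)) - 17)**2 = ((1 - 1*25 + 25) - 17)**2 = ((1 - 25 + 25) - 17)**2 = (1 - 17)**2 = (-16)**2 = 256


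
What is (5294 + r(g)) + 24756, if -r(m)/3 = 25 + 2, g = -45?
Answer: 29969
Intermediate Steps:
r(m) = -81 (r(m) = -3*(25 + 2) = -3*27 = -81)
(5294 + r(g)) + 24756 = (5294 - 81) + 24756 = 5213 + 24756 = 29969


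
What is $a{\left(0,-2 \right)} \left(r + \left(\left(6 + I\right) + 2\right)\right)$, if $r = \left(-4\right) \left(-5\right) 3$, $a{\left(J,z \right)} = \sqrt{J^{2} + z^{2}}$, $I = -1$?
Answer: $134$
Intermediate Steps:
$r = 60$ ($r = 20 \cdot 3 = 60$)
$a{\left(0,-2 \right)} \left(r + \left(\left(6 + I\right) + 2\right)\right) = \sqrt{0^{2} + \left(-2\right)^{2}} \left(60 + \left(\left(6 - 1\right) + 2\right)\right) = \sqrt{0 + 4} \left(60 + \left(5 + 2\right)\right) = \sqrt{4} \left(60 + 7\right) = 2 \cdot 67 = 134$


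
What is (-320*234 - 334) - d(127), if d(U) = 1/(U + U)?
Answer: -19104357/254 ≈ -75214.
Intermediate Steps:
d(U) = 1/(2*U)
(-320*234 - 334) - d(127) = (-320*234 - 334) - 1/(2*127) = (-74880 - 334) - 1/(2*127) = -75214 - 1*1/254 = -75214 - 1/254 = -19104357/254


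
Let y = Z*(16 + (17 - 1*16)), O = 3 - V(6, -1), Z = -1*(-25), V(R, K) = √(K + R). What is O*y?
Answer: 1275 - 425*√5 ≈ 324.67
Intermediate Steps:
Z = 25
O = 3 - √5 (O = 3 - √(-1 + 6) = 3 - √5 ≈ 0.76393)
y = 425 (y = 25*(16 + (17 - 1*16)) = 25*(16 + (17 - 16)) = 25*(16 + 1) = 25*17 = 425)
O*y = (3 - √5)*425 = 1275 - 425*√5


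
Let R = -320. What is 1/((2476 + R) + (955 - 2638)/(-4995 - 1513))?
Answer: 6508/14032931 ≈ 0.00046377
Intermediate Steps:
1/((2476 + R) + (955 - 2638)/(-4995 - 1513)) = 1/((2476 - 320) + (955 - 2638)/(-4995 - 1513)) = 1/(2156 - 1683/(-6508)) = 1/(2156 - 1683*(-1/6508)) = 1/(2156 + 1683/6508) = 1/(14032931/6508) = 6508/14032931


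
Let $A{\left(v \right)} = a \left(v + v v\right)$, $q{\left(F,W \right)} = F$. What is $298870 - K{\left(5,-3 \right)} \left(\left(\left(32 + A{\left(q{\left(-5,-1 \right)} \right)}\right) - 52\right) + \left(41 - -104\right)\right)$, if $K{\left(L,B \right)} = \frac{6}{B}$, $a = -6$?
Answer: $298880$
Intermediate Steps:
$A{\left(v \right)} = - 6 v - 6 v^{2}$ ($A{\left(v \right)} = - 6 \left(v + v v\right) = - 6 \left(v + v^{2}\right) = - 6 v - 6 v^{2}$)
$298870 - K{\left(5,-3 \right)} \left(\left(\left(32 + A{\left(q{\left(-5,-1 \right)} \right)}\right) - 52\right) + \left(41 - -104\right)\right) = 298870 - \frac{6}{-3} \left(\left(\left(32 - - 30 \left(1 - 5\right)\right) - 52\right) + \left(41 - -104\right)\right) = 298870 - 6 \left(- \frac{1}{3}\right) \left(\left(\left(32 - \left(-30\right) \left(-4\right)\right) - 52\right) + \left(41 + 104\right)\right) = 298870 - - 2 \left(\left(\left(32 - 120\right) - 52\right) + 145\right) = 298870 - - 2 \left(\left(-88 - 52\right) + 145\right) = 298870 - - 2 \left(-140 + 145\right) = 298870 - \left(-2\right) 5 = 298870 - -10 = 298870 + 10 = 298880$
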